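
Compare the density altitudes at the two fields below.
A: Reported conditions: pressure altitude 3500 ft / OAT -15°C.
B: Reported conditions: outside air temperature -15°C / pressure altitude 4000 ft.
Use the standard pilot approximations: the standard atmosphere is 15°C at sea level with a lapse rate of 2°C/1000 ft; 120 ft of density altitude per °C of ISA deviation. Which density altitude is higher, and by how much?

A: ISA temp = 8°C, deviation -23°C, DA = 3500 + 120 × (-23) = 740 ft.
B: ISA temp = 7°C, deviation -22°C, DA = 4000 + 120 × (-22) = 1360 ft.
B is higher by 1360 − 740 = 620 ft.

B by 620 ft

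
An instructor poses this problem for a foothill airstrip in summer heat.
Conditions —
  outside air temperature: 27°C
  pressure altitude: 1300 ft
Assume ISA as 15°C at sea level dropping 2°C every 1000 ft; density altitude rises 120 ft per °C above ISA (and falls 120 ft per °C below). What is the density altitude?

ISA temperature at 1300 ft = 15 − 2 × (1300/1000) = 12.4°C.
ISA deviation = 27 − 12.4 = +14.6°C.
Density altitude = 1300 + 120 × (14.6) = 1300 + (+1752) = 3052 ft.

3052 ft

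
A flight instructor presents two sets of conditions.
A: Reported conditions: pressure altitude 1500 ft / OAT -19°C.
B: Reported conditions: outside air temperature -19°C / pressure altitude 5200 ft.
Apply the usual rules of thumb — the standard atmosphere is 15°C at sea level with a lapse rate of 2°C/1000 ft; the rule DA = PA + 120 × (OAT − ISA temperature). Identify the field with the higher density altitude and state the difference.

A: ISA temp = 12°C, deviation -31°C, DA = 1500 + 120 × (-31) = -2220 ft.
B: ISA temp = 4.6°C, deviation -23.6°C, DA = 5200 + 120 × (-23.6) = 2368 ft.
B is higher by 2368 − (-2220) = 4588 ft.

B by 4588 ft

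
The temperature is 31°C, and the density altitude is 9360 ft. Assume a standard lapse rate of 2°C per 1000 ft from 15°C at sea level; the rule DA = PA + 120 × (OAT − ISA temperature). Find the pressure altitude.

DA = PA + 120 × (OAT − (15 − 2·PA/1000)) = PA + 120·OAT − 1800 + 0.24·PA = 1.24·PA + 120·OAT − 1800.
So 1.24·PA = 9360 − 120 × 31 + 1800 = 7440.
PA = 7440 / 1.24 = 6000 ft.

6000 ft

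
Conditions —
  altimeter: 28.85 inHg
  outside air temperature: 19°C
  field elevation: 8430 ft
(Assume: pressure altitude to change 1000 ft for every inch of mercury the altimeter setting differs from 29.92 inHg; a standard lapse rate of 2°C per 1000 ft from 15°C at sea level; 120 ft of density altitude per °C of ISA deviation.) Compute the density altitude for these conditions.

12260 ft

Pressure altitude = 8430 + (29.92 − 28.85) × 1000 = 8430 + (+1070) = 9500 ft.
ISA temperature at 9500 ft = 15 − 2 × (9500/1000) = -4°C.
ISA deviation = 19 − (-4) = +23°C.
Density altitude = 9500 + 120 × (23) = 12260 ft.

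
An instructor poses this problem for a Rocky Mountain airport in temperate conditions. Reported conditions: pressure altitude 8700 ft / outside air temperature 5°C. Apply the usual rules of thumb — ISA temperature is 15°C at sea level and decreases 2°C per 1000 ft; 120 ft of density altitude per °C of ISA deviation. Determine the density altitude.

ISA temperature at 8700 ft = 15 − 2 × (8700/1000) = -2.4°C.
ISA deviation = 5 − (-2.4) = +7.4°C.
Density altitude = 8700 + 120 × (7.4) = 8700 + (+888) = 9588 ft.

9588 ft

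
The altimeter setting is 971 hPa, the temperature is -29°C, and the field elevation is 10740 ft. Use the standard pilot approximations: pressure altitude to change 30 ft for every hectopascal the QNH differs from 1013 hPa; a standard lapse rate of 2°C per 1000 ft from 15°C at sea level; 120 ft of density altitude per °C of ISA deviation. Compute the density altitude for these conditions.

Pressure altitude = 10740 + (1013 − 971) × 30 = 10740 + (+1260) = 12000 ft.
ISA temperature at 12000 ft = 15 − 2 × (12000/1000) = -9°C.
ISA deviation = -29 − (-9) = -20°C.
Density altitude = 12000 + 120 × (-20) = 9600 ft.

9600 ft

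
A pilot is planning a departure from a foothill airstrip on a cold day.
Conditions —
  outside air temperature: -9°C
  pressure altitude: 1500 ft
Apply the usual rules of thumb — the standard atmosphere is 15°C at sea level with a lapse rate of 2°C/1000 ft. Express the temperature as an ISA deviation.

ISA temperature at 1500 ft = 15 − 2 × (1500/1000) = 12°C.
Deviation = OAT − ISA = -9 − 12 = -21°C.

ISA-21°C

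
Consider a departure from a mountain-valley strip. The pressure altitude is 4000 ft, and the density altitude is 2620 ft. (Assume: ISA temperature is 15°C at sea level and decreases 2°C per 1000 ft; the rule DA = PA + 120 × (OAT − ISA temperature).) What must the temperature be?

-4.5°C

Density altitude − pressure altitude = 2620 − 4000 = -1380 ft.
At 120 ft/°C that is an ISA deviation of -1380/120 = -11.5°C.
ISA temperature at 4000 ft = 15 − 2 × (4000/1000) = 7°C.
OAT = ISA + deviation = 7 + (-11.5) = -4.5°C.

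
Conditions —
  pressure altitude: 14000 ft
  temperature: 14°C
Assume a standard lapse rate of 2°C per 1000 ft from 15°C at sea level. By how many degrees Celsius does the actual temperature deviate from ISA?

ISA temperature at 14000 ft = 15 − 2 × (14000/1000) = -13°C.
Deviation = OAT − ISA = 14 − (-13) = +27°C.

ISA+27°C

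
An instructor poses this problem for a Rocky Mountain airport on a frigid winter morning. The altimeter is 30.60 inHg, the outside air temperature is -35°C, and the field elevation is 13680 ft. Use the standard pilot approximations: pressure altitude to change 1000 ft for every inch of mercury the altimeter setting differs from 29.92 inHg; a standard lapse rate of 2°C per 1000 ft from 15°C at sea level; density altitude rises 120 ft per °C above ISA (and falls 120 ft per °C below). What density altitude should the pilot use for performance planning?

Pressure altitude = 13680 + (29.92 − 30.60) × 1000 = 13680 + (-680) = 13000 ft.
ISA temperature at 13000 ft = 15 − 2 × (13000/1000) = -11°C.
ISA deviation = -35 − (-11) = -24°C.
Density altitude = 13000 + 120 × (-24) = 10120 ft.

10120 ft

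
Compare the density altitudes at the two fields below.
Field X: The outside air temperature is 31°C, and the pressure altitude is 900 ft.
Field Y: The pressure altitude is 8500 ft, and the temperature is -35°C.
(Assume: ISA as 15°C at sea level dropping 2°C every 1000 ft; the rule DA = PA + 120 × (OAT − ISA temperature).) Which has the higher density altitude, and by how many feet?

Field X: ISA temp = 13.2°C, deviation +17.8°C, DA = 900 + 120 × 17.8 = 3036 ft.
Field Y: ISA temp = -2°C, deviation -33°C, DA = 8500 + 120 × (-33) = 4540 ft.
Field Y is higher by 4540 − 3036 = 1504 ft.

Field Y by 1504 ft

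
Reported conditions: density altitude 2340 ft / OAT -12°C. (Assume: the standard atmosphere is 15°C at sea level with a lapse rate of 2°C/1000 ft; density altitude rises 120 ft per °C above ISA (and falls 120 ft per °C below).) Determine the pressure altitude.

DA = PA + 120 × (OAT − (15 − 2·PA/1000)) = PA + 120·OAT − 1800 + 0.24·PA = 1.24·PA + 120·OAT − 1800.
So 1.24·PA = 2340 − 120 × (-12) + 1800 = 5580.
PA = 5580 / 1.24 = 4500 ft.

4500 ft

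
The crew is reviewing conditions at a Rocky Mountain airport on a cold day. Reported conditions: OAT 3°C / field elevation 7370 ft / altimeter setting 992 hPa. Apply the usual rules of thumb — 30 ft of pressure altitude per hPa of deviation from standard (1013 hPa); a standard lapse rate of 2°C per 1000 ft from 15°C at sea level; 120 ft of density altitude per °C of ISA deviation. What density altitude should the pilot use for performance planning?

Pressure altitude = 7370 + (1013 − 992) × 30 = 7370 + (+630) = 8000 ft.
ISA temperature at 8000 ft = 15 − 2 × (8000/1000) = -1°C.
ISA deviation = 3 − (-1) = +4°C.
Density altitude = 8000 + 120 × (4) = 8480 ft.

8480 ft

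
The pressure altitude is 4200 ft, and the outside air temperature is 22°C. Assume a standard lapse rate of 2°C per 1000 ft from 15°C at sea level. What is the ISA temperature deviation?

ISA temperature at 4200 ft = 15 − 2 × (4200/1000) = 6.6°C.
Deviation = OAT − ISA = 22 − 6.6 = +15.4°C.

ISA+15.4°C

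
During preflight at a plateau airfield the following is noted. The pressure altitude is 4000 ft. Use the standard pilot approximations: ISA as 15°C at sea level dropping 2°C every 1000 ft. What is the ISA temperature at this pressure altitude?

ISA temperature = 15 − 2 × (4000/1000) = 15 − 8 = 7°C.

7°C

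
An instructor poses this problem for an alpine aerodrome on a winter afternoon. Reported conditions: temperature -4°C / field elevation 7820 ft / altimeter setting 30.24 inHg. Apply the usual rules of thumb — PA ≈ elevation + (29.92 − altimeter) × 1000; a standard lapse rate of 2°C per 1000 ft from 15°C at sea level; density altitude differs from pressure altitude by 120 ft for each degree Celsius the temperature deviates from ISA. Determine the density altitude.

7020 ft

Pressure altitude = 7820 + (29.92 − 30.24) × 1000 = 7820 + (-320) = 7500 ft.
ISA temperature at 7500 ft = 15 − 2 × (7500/1000) = 0°C.
ISA deviation = -4 − 0 = -4°C.
Density altitude = 7500 + 120 × (-4) = 7020 ft.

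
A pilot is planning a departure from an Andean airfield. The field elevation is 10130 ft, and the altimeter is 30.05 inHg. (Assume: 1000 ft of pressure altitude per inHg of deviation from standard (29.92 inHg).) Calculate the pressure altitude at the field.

10000 ft

Pressure correction = (29.92 − 30.05) × 1000 = -130 ft.
Pressure altitude = 10130 + (-130) = 10000 ft.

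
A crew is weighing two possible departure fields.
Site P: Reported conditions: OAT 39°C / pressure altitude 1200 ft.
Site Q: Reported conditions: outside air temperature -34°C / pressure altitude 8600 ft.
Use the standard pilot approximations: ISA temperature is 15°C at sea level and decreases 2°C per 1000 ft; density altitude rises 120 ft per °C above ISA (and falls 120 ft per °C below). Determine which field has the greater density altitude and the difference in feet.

Site P: ISA temp = 12.6°C, deviation +26.4°C, DA = 1200 + 120 × 26.4 = 4368 ft.
Site Q: ISA temp = -2.2°C, deviation -31.8°C, DA = 8600 + 120 × (-31.8) = 4784 ft.
Site Q is higher by 4784 − 4368 = 416 ft.

Site Q by 416 ft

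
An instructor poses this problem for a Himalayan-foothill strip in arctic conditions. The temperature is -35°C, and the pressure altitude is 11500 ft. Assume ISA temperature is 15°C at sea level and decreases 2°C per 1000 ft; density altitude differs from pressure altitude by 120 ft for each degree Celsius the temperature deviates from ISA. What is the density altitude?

ISA temperature at 11500 ft = 15 − 2 × (11500/1000) = -8°C.
ISA deviation = -35 − (-8) = -27°C.
Density altitude = 11500 + 120 × (-27) = 11500 + (-3240) = 8260 ft.

8260 ft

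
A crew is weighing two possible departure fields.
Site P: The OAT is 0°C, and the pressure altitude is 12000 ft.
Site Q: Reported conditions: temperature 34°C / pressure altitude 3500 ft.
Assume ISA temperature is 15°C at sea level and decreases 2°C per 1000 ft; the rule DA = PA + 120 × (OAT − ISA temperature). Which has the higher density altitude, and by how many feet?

Site P: ISA temp = -9°C, deviation +9°C, DA = 12000 + 120 × 9 = 13080 ft.
Site Q: ISA temp = 8°C, deviation +26°C, DA = 3500 + 120 × 26 = 6620 ft.
Site P is higher by 13080 − 6620 = 6460 ft.

Site P by 6460 ft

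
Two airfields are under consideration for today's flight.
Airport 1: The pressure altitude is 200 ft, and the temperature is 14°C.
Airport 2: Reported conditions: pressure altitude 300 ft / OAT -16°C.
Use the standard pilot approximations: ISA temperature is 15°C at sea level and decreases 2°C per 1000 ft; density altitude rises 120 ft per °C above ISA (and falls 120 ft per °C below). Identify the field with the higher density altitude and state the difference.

Airport 1: ISA temp = 14.6°C, deviation -0.6°C, DA = 200 + 120 × (-0.6) = 128 ft.
Airport 2: ISA temp = 14.4°C, deviation -30.4°C, DA = 300 + 120 × (-30.4) = -3348 ft.
Airport 1 is higher by 128 − (-3348) = 3476 ft.

Airport 1 by 3476 ft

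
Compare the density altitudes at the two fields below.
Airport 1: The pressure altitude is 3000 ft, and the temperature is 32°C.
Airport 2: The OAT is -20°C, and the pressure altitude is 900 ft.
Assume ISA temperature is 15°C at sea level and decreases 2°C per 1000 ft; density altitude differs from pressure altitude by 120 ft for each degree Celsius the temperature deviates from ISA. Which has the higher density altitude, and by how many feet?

Airport 1: ISA temp = 9°C, deviation +23°C, DA = 3000 + 120 × 23 = 5760 ft.
Airport 2: ISA temp = 13.2°C, deviation -33.2°C, DA = 900 + 120 × (-33.2) = -3084 ft.
Airport 1 is higher by 5760 − (-3084) = 8844 ft.

Airport 1 by 8844 ft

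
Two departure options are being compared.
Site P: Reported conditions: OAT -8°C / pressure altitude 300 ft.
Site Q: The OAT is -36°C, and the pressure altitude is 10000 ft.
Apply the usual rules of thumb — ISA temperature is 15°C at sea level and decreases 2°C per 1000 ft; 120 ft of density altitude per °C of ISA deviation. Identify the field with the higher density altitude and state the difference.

Site P: ISA temp = 14.4°C, deviation -22.4°C, DA = 300 + 120 × (-22.4) = -2388 ft.
Site Q: ISA temp = -5°C, deviation -31°C, DA = 10000 + 120 × (-31) = 6280 ft.
Site Q is higher by 6280 − (-2388) = 8668 ft.

Site Q by 8668 ft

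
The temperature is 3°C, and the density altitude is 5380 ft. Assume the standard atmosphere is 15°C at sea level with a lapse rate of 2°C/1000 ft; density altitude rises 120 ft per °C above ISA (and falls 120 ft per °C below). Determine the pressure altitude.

5500 ft

DA = PA + 120 × (OAT − (15 − 2·PA/1000)) = PA + 120·OAT − 1800 + 0.24·PA = 1.24·PA + 120·OAT − 1800.
So 1.24·PA = 5380 − 120 × 3 + 1800 = 6820.
PA = 6820 / 1.24 = 5500 ft.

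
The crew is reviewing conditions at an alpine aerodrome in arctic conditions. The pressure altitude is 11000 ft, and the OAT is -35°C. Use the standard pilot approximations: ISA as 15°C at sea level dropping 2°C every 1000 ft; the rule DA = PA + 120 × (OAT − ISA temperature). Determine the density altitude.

ISA temperature at 11000 ft = 15 − 2 × (11000/1000) = -7°C.
ISA deviation = -35 − (-7) = -28°C.
Density altitude = 11000 + 120 × (-28) = 11000 + (-3360) = 7640 ft.

7640 ft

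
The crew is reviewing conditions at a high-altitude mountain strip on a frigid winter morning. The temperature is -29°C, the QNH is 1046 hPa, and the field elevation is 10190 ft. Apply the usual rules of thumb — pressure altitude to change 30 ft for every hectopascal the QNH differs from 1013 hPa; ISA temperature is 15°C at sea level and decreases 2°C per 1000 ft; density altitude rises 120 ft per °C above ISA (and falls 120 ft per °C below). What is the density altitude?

6128 ft

Pressure altitude = 10190 + (1013 − 1046) × 30 = 10190 + (-990) = 9200 ft.
ISA temperature at 9200 ft = 15 − 2 × (9200/1000) = -3.4°C.
ISA deviation = -29 − (-3.4) = -25.6°C.
Density altitude = 9200 + 120 × (-25.6) = 6128 ft.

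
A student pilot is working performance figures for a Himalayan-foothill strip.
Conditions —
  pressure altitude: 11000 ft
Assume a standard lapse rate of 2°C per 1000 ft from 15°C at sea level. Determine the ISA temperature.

ISA temperature = 15 − 2 × (11000/1000) = 15 − 22 = -7°C.

-7°C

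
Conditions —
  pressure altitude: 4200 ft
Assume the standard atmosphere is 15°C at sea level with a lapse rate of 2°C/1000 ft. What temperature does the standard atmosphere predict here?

ISA temperature = 15 − 2 × (4200/1000) = 15 − 8.4 = 6.6°C.

6.6°C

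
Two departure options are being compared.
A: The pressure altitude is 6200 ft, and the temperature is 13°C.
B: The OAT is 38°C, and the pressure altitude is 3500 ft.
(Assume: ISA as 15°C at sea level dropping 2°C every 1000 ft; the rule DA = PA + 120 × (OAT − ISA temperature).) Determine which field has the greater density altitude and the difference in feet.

A by 348 ft

A: ISA temp = 2.6°C, deviation +10.4°C, DA = 6200 + 120 × 10.4 = 7448 ft.
B: ISA temp = 8°C, deviation +30°C, DA = 3500 + 120 × 30 = 7100 ft.
A is higher by 7448 − 7100 = 348 ft.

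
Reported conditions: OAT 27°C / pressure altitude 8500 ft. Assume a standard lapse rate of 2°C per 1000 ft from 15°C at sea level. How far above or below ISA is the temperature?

ISA temperature at 8500 ft = 15 − 2 × (8500/1000) = -2°C.
Deviation = OAT − ISA = 27 − (-2) = +29°C.

ISA+29°C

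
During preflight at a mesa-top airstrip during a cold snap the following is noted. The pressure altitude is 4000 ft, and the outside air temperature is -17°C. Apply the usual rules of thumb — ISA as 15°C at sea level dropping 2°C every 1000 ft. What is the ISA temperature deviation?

ISA temperature at 4000 ft = 15 − 2 × (4000/1000) = 7°C.
Deviation = OAT − ISA = -17 − 7 = -24°C.

ISA-24°C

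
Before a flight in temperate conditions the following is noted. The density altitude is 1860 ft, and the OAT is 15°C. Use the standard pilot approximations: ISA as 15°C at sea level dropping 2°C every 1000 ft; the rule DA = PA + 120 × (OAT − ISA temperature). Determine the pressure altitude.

DA = PA + 120 × (OAT − (15 − 2·PA/1000)) = PA + 120·OAT − 1800 + 0.24·PA = 1.24·PA + 120·OAT − 1800.
So 1.24·PA = 1860 − 120 × 15 + 1800 = 1860.
PA = 1860 / 1.24 = 1500 ft.

1500 ft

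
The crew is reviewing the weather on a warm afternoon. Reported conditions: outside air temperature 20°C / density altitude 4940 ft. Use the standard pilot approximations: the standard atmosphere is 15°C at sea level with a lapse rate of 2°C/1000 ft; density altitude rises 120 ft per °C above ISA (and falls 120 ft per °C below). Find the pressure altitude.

DA = PA + 120 × (OAT − (15 − 2·PA/1000)) = PA + 120·OAT − 1800 + 0.24·PA = 1.24·PA + 120·OAT − 1800.
So 1.24·PA = 4940 − 120 × 20 + 1800 = 4340.
PA = 4340 / 1.24 = 3500 ft.

3500 ft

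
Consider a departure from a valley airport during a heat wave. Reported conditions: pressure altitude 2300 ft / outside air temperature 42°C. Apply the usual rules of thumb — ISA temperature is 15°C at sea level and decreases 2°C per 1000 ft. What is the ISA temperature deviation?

ISA+31.6°C

ISA temperature at 2300 ft = 15 − 2 × (2300/1000) = 10.4°C.
Deviation = OAT − ISA = 42 − 10.4 = +31.6°C.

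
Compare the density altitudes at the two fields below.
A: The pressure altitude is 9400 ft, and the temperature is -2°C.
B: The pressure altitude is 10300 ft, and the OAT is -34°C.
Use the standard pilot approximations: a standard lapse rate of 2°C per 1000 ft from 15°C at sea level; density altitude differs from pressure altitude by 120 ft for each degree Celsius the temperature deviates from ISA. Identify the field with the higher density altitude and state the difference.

A by 2724 ft

A: ISA temp = -3.8°C, deviation +1.8°C, DA = 9400 + 120 × 1.8 = 9616 ft.
B: ISA temp = -5.6°C, deviation -28.4°C, DA = 10300 + 120 × (-28.4) = 6892 ft.
A is higher by 9616 − 6892 = 2724 ft.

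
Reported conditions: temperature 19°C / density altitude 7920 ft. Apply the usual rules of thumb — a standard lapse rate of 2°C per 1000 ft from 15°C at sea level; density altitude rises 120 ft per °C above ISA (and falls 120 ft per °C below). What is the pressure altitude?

6000 ft

DA = PA + 120 × (OAT − (15 − 2·PA/1000)) = PA + 120·OAT − 1800 + 0.24·PA = 1.24·PA + 120·OAT − 1800.
So 1.24·PA = 7920 − 120 × 19 + 1800 = 7440.
PA = 7440 / 1.24 = 6000 ft.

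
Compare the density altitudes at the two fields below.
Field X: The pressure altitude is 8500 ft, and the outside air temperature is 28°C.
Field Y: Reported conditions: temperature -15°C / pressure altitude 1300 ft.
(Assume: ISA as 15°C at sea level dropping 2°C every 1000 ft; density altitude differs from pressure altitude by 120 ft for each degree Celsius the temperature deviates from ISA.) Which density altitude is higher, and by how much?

Field X: ISA temp = -2°C, deviation +30°C, DA = 8500 + 120 × 30 = 12100 ft.
Field Y: ISA temp = 12.4°C, deviation -27.4°C, DA = 1300 + 120 × (-27.4) = -1988 ft.
Field X is higher by 12100 − (-1988) = 14088 ft.

Field X by 14088 ft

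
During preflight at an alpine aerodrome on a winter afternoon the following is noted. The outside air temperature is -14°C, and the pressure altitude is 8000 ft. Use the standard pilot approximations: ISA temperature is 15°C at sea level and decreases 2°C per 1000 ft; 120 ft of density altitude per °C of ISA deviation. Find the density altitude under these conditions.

6440 ft

ISA temperature at 8000 ft = 15 − 2 × (8000/1000) = -1°C.
ISA deviation = -14 − (-1) = -13°C.
Density altitude = 8000 + 120 × (-13) = 8000 + (-1560) = 6440 ft.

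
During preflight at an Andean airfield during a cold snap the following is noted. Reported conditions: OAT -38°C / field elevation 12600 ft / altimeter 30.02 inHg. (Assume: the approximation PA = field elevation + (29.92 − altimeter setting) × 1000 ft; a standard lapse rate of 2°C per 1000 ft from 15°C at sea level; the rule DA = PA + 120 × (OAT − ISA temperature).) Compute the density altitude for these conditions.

Pressure altitude = 12600 + (29.92 − 30.02) × 1000 = 12600 + (-100) = 12500 ft.
ISA temperature at 12500 ft = 15 − 2 × (12500/1000) = -10°C.
ISA deviation = -38 − (-10) = -28°C.
Density altitude = 12500 + 120 × (-28) = 9140 ft.

9140 ft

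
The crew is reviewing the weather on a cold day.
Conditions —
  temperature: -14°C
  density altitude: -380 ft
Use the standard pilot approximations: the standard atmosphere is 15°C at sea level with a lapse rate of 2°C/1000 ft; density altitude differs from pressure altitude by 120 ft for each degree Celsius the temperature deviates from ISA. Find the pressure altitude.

DA = PA + 120 × (OAT − (15 − 2·PA/1000)) = PA + 120·OAT − 1800 + 0.24·PA = 1.24·PA + 120·OAT − 1800.
So 1.24·PA = -380 − 120 × (-14) + 1800 = 3100.
PA = 3100 / 1.24 = 2500 ft.

2500 ft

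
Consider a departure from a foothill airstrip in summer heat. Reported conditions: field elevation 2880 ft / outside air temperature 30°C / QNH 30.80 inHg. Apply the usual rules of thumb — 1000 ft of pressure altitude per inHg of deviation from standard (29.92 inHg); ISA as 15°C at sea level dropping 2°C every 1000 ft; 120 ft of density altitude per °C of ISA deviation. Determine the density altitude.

Pressure altitude = 2880 + (29.92 − 30.80) × 1000 = 2880 + (-880) = 2000 ft.
ISA temperature at 2000 ft = 15 − 2 × (2000/1000) = 11°C.
ISA deviation = 30 − 11 = +19°C.
Density altitude = 2000 + 120 × (19) = 4280 ft.

4280 ft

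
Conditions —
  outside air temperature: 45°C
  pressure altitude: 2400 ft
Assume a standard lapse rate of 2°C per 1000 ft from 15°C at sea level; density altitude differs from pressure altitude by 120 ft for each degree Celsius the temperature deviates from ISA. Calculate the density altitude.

6576 ft

ISA temperature at 2400 ft = 15 − 2 × (2400/1000) = 10.2°C.
ISA deviation = 45 − 10.2 = +34.8°C.
Density altitude = 2400 + 120 × (34.8) = 2400 + (+4176) = 6576 ft.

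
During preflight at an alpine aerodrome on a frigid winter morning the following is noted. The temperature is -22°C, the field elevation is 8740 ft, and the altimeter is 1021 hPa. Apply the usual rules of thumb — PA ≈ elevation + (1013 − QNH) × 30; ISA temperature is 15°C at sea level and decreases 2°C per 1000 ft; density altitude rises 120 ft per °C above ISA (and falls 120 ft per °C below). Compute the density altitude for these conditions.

Pressure altitude = 8740 + (1013 − 1021) × 30 = 8740 + (-240) = 8500 ft.
ISA temperature at 8500 ft = 15 − 2 × (8500/1000) = -2°C.
ISA deviation = -22 − (-2) = -20°C.
Density altitude = 8500 + 120 × (-20) = 6100 ft.

6100 ft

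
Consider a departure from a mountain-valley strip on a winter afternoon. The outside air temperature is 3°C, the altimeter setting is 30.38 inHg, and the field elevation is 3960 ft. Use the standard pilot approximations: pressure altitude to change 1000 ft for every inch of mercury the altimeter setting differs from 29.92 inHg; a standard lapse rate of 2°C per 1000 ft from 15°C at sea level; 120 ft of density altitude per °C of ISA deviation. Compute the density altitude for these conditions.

2900 ft

Pressure altitude = 3960 + (29.92 − 30.38) × 1000 = 3960 + (-460) = 3500 ft.
ISA temperature at 3500 ft = 15 − 2 × (3500/1000) = 8°C.
ISA deviation = 3 − 8 = -5°C.
Density altitude = 3500 + 120 × (-5) = 2900 ft.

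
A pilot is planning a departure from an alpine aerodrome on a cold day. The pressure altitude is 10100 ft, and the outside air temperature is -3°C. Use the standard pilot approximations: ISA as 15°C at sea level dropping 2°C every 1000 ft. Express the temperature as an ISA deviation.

ISA temperature at 10100 ft = 15 − 2 × (10100/1000) = -5.2°C.
Deviation = OAT − ISA = -3 − (-5.2) = +2.2°C.

ISA+2.2°C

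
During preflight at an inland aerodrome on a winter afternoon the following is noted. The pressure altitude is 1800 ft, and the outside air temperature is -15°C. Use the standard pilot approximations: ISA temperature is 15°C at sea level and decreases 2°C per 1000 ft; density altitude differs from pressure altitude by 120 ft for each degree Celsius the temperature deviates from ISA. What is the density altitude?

-1368 ft

ISA temperature at 1800 ft = 15 − 2 × (1800/1000) = 11.4°C.
ISA deviation = -15 − 11.4 = -26.4°C.
Density altitude = 1800 + 120 × (-26.4) = 1800 + (-3168) = -1368 ft.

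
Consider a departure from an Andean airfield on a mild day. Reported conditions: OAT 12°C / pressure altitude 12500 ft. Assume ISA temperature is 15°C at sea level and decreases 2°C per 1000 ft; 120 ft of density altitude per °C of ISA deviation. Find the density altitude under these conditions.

15140 ft

ISA temperature at 12500 ft = 15 − 2 × (12500/1000) = -10°C.
ISA deviation = 12 − (-10) = +22°C.
Density altitude = 12500 + 120 × (22) = 12500 + (+2640) = 15140 ft.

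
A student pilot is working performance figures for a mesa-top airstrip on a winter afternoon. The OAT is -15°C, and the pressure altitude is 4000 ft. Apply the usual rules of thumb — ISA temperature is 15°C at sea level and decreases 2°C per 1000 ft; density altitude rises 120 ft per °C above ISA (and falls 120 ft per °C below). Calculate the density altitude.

1360 ft

ISA temperature at 4000 ft = 15 − 2 × (4000/1000) = 7°C.
ISA deviation = -15 − 7 = -22°C.
Density altitude = 4000 + 120 × (-22) = 4000 + (-2640) = 1360 ft.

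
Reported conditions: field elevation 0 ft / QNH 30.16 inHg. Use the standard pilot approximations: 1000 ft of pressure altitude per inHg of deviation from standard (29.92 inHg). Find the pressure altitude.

-240 ft

Pressure correction = (29.92 − 30.16) × 1000 = -240 ft.
Pressure altitude = 0 + (-240) = -240 ft.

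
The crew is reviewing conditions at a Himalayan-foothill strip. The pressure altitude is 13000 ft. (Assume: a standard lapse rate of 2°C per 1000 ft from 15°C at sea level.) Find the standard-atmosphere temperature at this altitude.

-11°C

ISA temperature = 15 − 2 × (13000/1000) = 15 − 26 = -11°C.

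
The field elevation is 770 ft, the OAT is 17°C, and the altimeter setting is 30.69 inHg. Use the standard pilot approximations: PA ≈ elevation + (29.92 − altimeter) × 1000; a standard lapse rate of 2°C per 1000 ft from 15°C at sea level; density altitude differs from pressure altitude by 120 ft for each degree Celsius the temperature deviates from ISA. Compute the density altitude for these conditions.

240 ft

Pressure altitude = 770 + (29.92 − 30.69) × 1000 = 770 + (-770) = 0 ft.
ISA temperature at 0 ft = 15 − 2 × (0/1000) = 15°C.
ISA deviation = 17 − 15 = +2°C.
Density altitude = 0 + 120 × (2) = 240 ft.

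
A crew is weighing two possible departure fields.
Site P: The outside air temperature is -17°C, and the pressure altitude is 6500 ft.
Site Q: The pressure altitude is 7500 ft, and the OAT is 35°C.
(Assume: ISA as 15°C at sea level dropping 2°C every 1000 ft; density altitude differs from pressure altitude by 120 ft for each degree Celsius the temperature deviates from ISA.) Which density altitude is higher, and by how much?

Site P: ISA temp = 2°C, deviation -19°C, DA = 6500 + 120 × (-19) = 4220 ft.
Site Q: ISA temp = 0°C, deviation +35°C, DA = 7500 + 120 × 35 = 11700 ft.
Site Q is higher by 11700 − 4220 = 7480 ft.

Site Q by 7480 ft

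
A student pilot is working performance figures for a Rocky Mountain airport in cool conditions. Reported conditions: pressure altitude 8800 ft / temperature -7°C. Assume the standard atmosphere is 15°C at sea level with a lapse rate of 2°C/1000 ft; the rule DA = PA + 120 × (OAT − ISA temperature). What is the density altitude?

8272 ft

ISA temperature at 8800 ft = 15 − 2 × (8800/1000) = -2.6°C.
ISA deviation = -7 − (-2.6) = -4.4°C.
Density altitude = 8800 + 120 × (-4.4) = 8800 + (-528) = 8272 ft.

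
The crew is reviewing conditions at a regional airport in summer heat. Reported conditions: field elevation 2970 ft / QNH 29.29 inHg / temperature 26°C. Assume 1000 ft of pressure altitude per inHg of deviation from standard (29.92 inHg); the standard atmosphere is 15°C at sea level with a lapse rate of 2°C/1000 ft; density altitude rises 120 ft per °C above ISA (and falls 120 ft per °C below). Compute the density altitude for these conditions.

5784 ft

Pressure altitude = 2970 + (29.92 − 29.29) × 1000 = 2970 + (+630) = 3600 ft.
ISA temperature at 3600 ft = 15 − 2 × (3600/1000) = 7.8°C.
ISA deviation = 26 − 7.8 = +18.2°C.
Density altitude = 3600 + 120 × (18.2) = 5784 ft.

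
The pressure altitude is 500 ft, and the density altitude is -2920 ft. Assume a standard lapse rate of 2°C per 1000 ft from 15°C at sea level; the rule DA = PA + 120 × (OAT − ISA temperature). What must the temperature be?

Density altitude − pressure altitude = -2920 − 500 = -3420 ft.
At 120 ft/°C that is an ISA deviation of -3420/120 = -28.5°C.
ISA temperature at 500 ft = 15 − 2 × (500/1000) = 14°C.
OAT = ISA + deviation = 14 + (-28.5) = -14.5°C.

-14.5°C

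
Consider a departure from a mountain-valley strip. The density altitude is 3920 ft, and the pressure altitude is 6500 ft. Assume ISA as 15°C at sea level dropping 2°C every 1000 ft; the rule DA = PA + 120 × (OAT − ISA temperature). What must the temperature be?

Density altitude − pressure altitude = 3920 − 6500 = -2580 ft.
At 120 ft/°C that is an ISA deviation of -2580/120 = -21.5°C.
ISA temperature at 6500 ft = 15 − 2 × (6500/1000) = 2°C.
OAT = ISA + deviation = 2 + (-21.5) = -19.5°C.

-19.5°C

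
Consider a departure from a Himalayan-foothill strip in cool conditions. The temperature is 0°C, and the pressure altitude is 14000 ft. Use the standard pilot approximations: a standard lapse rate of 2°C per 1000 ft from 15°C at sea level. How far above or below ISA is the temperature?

ISA temperature at 14000 ft = 15 − 2 × (14000/1000) = -13°C.
Deviation = OAT − ISA = 0 − (-13) = +13°C.

ISA+13°C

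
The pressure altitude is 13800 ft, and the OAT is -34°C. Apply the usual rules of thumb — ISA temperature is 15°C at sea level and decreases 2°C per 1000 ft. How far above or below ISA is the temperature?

ISA-21.4°C

ISA temperature at 13800 ft = 15 − 2 × (13800/1000) = -12.6°C.
Deviation = OAT − ISA = -34 − (-12.6) = -21.4°C.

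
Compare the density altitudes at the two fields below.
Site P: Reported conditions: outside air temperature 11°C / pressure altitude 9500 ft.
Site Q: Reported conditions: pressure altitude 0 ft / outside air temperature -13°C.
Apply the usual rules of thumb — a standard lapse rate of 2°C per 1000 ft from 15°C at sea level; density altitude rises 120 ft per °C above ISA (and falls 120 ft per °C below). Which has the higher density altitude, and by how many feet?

Site P: ISA temp = -4°C, deviation +15°C, DA = 9500 + 120 × 15 = 11300 ft.
Site Q: ISA temp = 15°C, deviation -28°C, DA = 0 + 120 × (-28) = -3360 ft.
Site P is higher by 11300 − (-3360) = 14660 ft.

Site P by 14660 ft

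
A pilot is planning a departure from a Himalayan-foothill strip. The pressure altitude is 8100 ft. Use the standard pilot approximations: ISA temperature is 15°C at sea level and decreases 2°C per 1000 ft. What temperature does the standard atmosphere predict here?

ISA temperature = 15 − 2 × (8100/1000) = 15 − 16.2 = -1.2°C.

-1.2°C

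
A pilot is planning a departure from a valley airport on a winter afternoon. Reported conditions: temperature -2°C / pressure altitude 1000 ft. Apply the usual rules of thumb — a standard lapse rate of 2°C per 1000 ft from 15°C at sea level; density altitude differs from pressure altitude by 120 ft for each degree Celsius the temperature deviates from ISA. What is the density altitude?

-800 ft

ISA temperature at 1000 ft = 15 − 2 × (1000/1000) = 13°C.
ISA deviation = -2 − 13 = -15°C.
Density altitude = 1000 + 120 × (-15) = 1000 + (-1800) = -800 ft.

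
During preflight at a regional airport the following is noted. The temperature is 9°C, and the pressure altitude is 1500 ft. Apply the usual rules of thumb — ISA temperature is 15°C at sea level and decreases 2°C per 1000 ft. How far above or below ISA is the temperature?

ISA-3°C

ISA temperature at 1500 ft = 15 − 2 × (1500/1000) = 12°C.
Deviation = OAT − ISA = 9 − 12 = -3°C.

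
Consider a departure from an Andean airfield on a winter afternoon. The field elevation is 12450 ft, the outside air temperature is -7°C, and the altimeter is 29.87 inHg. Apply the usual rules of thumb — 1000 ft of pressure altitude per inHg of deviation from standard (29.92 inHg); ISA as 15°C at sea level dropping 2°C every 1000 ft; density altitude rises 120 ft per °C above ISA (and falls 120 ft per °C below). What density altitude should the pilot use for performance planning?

Pressure altitude = 12450 + (29.92 − 29.87) × 1000 = 12450 + (+50) = 12500 ft.
ISA temperature at 12500 ft = 15 − 2 × (12500/1000) = -10°C.
ISA deviation = -7 − (-10) = +3°C.
Density altitude = 12500 + 120 × (3) = 12860 ft.

12860 ft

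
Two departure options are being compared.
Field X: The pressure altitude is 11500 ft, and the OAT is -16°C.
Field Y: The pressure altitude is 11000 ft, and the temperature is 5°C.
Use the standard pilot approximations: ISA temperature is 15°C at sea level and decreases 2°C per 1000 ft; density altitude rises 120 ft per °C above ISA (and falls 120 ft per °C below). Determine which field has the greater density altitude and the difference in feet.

Field Y by 1900 ft

Field X: ISA temp = -8°C, deviation -8°C, DA = 11500 + 120 × (-8) = 10540 ft.
Field Y: ISA temp = -7°C, deviation +12°C, DA = 11000 + 120 × 12 = 12440 ft.
Field Y is higher by 12440 − 10540 = 1900 ft.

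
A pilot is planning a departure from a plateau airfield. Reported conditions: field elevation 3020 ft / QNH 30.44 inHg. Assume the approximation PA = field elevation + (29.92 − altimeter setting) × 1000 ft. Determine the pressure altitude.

Pressure correction = (29.92 − 30.44) × 1000 = -520 ft.
Pressure altitude = 3020 + (-520) = 2500 ft.

2500 ft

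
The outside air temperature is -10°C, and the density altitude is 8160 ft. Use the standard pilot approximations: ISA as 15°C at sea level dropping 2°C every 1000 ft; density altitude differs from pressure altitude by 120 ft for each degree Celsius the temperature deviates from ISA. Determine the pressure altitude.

DA = PA + 120 × (OAT − (15 − 2·PA/1000)) = PA + 120·OAT − 1800 + 0.24·PA = 1.24·PA + 120·OAT − 1800.
So 1.24·PA = 8160 − 120 × (-10) + 1800 = 11160.
PA = 11160 / 1.24 = 9000 ft.

9000 ft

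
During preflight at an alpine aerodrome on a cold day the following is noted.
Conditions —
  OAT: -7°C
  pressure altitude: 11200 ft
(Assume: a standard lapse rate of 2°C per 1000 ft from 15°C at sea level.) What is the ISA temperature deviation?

ISA temperature at 11200 ft = 15 − 2 × (11200/1000) = -7.4°C.
Deviation = OAT − ISA = -7 − (-7.4) = +0.4°C.

ISA+0.4°C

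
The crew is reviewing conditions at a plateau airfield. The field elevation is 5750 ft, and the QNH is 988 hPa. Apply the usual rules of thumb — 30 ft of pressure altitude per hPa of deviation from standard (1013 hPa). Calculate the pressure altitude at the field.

6500 ft

Pressure correction = (1013 − 988) × 30 = +750 ft.
Pressure altitude = 5750 + (+750) = 6500 ft.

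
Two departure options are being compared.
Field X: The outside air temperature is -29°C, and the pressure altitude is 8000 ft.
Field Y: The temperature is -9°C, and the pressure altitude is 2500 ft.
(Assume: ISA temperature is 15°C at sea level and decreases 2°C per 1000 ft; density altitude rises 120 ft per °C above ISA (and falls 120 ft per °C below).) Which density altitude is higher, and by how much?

Field X by 4420 ft

Field X: ISA temp = -1°C, deviation -28°C, DA = 8000 + 120 × (-28) = 4640 ft.
Field Y: ISA temp = 10°C, deviation -19°C, DA = 2500 + 120 × (-19) = 220 ft.
Field X is higher by 4640 − 220 = 4420 ft.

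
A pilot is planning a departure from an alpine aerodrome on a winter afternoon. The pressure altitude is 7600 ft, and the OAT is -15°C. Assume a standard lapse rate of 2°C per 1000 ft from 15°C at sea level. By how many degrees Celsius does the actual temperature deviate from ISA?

ISA-14.8°C

ISA temperature at 7600 ft = 15 − 2 × (7600/1000) = -0.2°C.
Deviation = OAT − ISA = -15 − (-0.2) = -14.8°C.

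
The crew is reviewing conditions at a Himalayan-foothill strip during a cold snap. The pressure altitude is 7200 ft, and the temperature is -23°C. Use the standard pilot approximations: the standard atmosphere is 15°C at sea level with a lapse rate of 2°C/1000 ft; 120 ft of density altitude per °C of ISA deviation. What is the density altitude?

4368 ft

ISA temperature at 7200 ft = 15 − 2 × (7200/1000) = 0.6°C.
ISA deviation = -23 − 0.6 = -23.6°C.
Density altitude = 7200 + 120 × (-23.6) = 7200 + (-2832) = 4368 ft.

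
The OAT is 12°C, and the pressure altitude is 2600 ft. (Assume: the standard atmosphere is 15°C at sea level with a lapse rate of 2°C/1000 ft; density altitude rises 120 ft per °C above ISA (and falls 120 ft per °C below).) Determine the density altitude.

2864 ft

ISA temperature at 2600 ft = 15 − 2 × (2600/1000) = 9.8°C.
ISA deviation = 12 − 9.8 = +2.2°C.
Density altitude = 2600 + 120 × (2.2) = 2600 + (+264) = 2864 ft.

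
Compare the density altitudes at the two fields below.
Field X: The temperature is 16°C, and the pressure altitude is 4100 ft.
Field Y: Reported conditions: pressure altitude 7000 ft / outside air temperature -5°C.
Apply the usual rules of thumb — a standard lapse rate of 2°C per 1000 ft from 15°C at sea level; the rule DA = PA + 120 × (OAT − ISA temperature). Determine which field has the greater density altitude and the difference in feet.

Field X: ISA temp = 6.8°C, deviation +9.2°C, DA = 4100 + 120 × 9.2 = 5204 ft.
Field Y: ISA temp = 1°C, deviation -6°C, DA = 7000 + 120 × (-6) = 6280 ft.
Field Y is higher by 6280 − 5204 = 1076 ft.

Field Y by 1076 ft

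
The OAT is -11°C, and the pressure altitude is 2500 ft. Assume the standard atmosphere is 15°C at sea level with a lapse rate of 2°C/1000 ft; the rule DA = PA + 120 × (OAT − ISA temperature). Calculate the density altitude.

ISA temperature at 2500 ft = 15 − 2 × (2500/1000) = 10°C.
ISA deviation = -11 − 10 = -21°C.
Density altitude = 2500 + 120 × (-21) = 2500 + (-2520) = -20 ft.

-20 ft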